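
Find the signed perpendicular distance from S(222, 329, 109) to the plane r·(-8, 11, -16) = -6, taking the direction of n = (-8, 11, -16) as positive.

n·S − (-6) = 105.
|n| = 21, so the signed distance is 105/21 = 5.

5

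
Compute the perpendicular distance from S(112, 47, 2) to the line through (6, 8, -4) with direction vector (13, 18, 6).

Direction vector d = (13, 18, 6).
AP = (106, 39, 6), and AP × d = (126, -558, 1401).
|AP × d|² = 2290041 and |d|² = 529, so the distance is √(2290041/529) = √4329 = 3√481.

3√481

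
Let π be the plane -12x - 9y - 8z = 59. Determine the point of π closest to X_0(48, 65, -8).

(0, 29, -40)

The perpendicular from X_0 has direction n = (-12, -9, -8): r = (48, 65, -8) + μ(-12, -9, -8).
Substitute into the plane: n·(X_0 + μn) = 59 gives -1097 + 289μ = 59, so μ = 4.
Foot = (48, 65, -8) + 4·(-12, -9, -8) = (0, 29, -40).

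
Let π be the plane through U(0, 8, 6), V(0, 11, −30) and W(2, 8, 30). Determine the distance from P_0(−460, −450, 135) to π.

UV = (0, 3, −36) and UW = (2, 0, 24), so a normal is n = UV × UW = (72, −72, −6).
Then n·(−460, −450, 135) − (−612) = −918.
|n| = √(5184 + 5184 + 36) = 102, so the distance is |-918|/102 = 9.

9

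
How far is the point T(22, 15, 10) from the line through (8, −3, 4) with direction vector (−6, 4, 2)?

Direction vector d = (−6, 4, 2).
AP = (14, 18, 6), and AP × d = (12, −64, 164).
|AP × d|² = 31136 and |d|² = 56, so the distance is √(31136/56) = √556 = 2√139.

2√139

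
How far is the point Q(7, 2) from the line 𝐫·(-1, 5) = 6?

The normal to the line is n = (-1, 5) with |n| = √26.
|n·Q − 6| = |3 − 6| = 3, so the distance is 3/√26 = 3√26/26.

3/√26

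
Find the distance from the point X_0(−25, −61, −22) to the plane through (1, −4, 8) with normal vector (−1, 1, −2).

29/√6

The plane has equation n·(r − (1, −4, 8)) = 0, i.e. n·r = -21.
Then n·(−25, −61, −22) − (−21) = 29.
|n| = √(1 + 1 + 4) = √6, so the distance is |29|/√6 = 29√6/6.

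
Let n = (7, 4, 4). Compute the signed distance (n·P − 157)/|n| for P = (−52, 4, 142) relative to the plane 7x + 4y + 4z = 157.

7

n·P − 157 = 63.
|n| = 9, so the signed distance is 63/9 = 7.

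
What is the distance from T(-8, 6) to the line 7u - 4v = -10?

The normal to the line is n = (7, -4) with |n| = √65.
|n·T − (-10)| = |-80 − (-10)| = 70, so the distance is 70/√65.

14√65/13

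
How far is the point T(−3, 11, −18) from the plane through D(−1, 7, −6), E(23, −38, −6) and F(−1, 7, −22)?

2/17

DE = (24, −45, 0) and DF = (0, 0, −16), so a normal is n = DE × DF = (720, 384, 0).
n = (720, 384, 0); n·P − 1968 = 96; |n| = 816; distance = 96/816 = 2/17.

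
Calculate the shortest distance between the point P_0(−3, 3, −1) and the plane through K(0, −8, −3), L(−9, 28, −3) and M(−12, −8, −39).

KL = (−9, 36, 0) and KM = (−12, 0, −36), so a normal is n = KL × KM = (−1296, −324, 432).
Then n·(−3, 3, −1) − 1296 = 1188.
|n| = √(1679616 + 104976 + 186624) = 1404, so the distance is |1188|/1404 = 11/13.

11/13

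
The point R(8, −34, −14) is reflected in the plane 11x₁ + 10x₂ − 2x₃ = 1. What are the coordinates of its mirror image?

(30, -14, -18)

With n = (11, 10, −2), the signed offset is (n·R − 1)/|n|² = -225/225 = -1.
R' = R − 2t·n = (8, −34, −14) − (-2)·(11, 10, −2) = (30, −14, −18).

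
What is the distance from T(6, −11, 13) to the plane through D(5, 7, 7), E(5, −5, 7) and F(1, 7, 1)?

DE = (0, −12, 0) and DF = (−4, 0, −6), so a normal is n = DE × DF = (72, 0, −48).
d = |72·6 + (-48)·13 − 24| / √(5184 + 0 + 2304) = |-216| / (24√13) = 9√13/13.

9/√13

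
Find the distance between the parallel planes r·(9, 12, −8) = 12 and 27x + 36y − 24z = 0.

Divide the second equation by 3 to match normals: 9x + 12y − 8z = 0.
Both planes have normal n = (9, 12, −8), |n| = 17. Any point on the first plane is at distance |0 − 12|/|n| = 12/17 from the second.

12/17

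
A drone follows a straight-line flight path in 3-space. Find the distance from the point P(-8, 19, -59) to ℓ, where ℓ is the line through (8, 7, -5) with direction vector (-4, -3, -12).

6√17

Direction vector d = (-4, -3, -12).
AP = (-16, 12, -54), and AP × d = (-306, 24, 96).
|AP × d|² = 103428 and |d|² = 169, so the distance is √(103428/169) = √612 = 6√17.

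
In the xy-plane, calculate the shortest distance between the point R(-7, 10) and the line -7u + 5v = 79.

20/√74

d = |(-7)·(-7) + 5·10 − 79| / √(49 + 25) = |20|/√74 = 10√74/37.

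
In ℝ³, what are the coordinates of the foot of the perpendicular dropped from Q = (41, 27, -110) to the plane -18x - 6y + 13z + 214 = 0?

(-31, 3, -58)

The perpendicular from Q has direction n = (-18, -6, 13): r = (41, 27, -110) + λ(-18, -6, 13).
Substitute into the plane: n·(Q + λn) = -214 gives -2330 + 529λ = -214, so λ = 4.
Foot = (41, 27, -110) + 4·(-18, -6, 13) = (-31, 3, -58).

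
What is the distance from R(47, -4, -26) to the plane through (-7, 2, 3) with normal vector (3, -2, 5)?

29√38/38

The plane has equation n·(r − (-7, 2, 3)) = 0, i.e. n·r = -10.
n = (3, -2, 5); n·P − (-10) = 29; |n| = √38; distance = 29/√38.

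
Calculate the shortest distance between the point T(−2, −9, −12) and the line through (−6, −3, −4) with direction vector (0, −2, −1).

Direction vector d = (0, −2, −1).
AP = (4, −6, −8); AP·d = 20, |AP|² = 116, |d|² = 5.
distance² = |AP|² − (AP·d)²/|d|² = 116 − 400/5 = 36, so the distance is 6.

6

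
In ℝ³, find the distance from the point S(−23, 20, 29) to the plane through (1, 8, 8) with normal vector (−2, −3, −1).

9/√14

The plane has equation n·(r − (1, 8, 8)) = 0, i.e. n·r = -34.
n = (−2, −3, −1); n·P − (-34) = -9; |n| = √14; distance = 9/√14.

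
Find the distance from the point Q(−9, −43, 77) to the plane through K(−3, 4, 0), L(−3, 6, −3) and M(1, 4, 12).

7

KL = (0, 2, −3) and KM = (4, 0, 12), so a normal is n = KL × KM = (24, −12, −8).
Then n·(−9, −43, 77) − (−120) = −196.
|n| = √(576 + 144 + 64) = 28, so the distance is |-196|/28 = 7.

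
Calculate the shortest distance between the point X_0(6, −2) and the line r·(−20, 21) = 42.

204/29

The normal to the line is n = (−20, 21) with |n| = 29.
|n·X_0 − 42| = |-162 − 42| = 204, so the distance is 204/29.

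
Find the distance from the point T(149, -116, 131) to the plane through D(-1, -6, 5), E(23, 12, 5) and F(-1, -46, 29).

DE = (24, 18, 0) and DF = (0, -40, 24), so a normal is n = DE × DF = (432, -576, -960).
n = (432, -576, -960); n·P − (-1776) = 7200; |n| = 1200; distance = 7200/1200 = 6.

6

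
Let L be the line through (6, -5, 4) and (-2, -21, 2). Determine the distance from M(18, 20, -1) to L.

√65

A direction vector is d = (-8, -16, -2).
AP = (12, 25, -5); AP·d = -486, |AP|² = 794, |d|² = 324.
distance² = |AP|² − (AP·d)²/|d|² = 794 − 236196/324 = 65, so the distance is √65.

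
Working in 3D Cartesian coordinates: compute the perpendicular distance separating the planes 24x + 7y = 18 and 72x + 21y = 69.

1/5

Divide the second equation by 3 to match normals: 24x + 7y = 23.
Both planes have normal n = (24, 7, 0), |n| = 25. Any point on the first plane is at distance |23 − 18|/|n| = 5/25 = 1/5 from the second.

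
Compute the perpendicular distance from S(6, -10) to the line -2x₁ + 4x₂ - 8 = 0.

d = |(-2)·6 + 4·(-10) − 8| / √(4 + 16) = |-60|/(2√5) = 6√5.

6√5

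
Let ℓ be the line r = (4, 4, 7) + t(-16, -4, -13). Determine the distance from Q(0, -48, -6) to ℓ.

Direction vector d = (-16, -4, -13).
AP = (-4, -52, -13), and AP × d = (624, 156, -816).
|AP × d|² = 1079568 and |d|² = 441, so the distance is √(1079568/441) = √2448 = 12√17.

12√17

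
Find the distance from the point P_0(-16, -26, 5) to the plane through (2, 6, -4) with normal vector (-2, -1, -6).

14√41/41

The plane has equation n·(r − (2, 6, -4)) = 0, i.e. n·r = 14.
Then n·(-16, -26, 5) - 14 = 14.
|n| = √(4 + 1 + 36) = √41, so the distance is |14|/√41 = 14/√41.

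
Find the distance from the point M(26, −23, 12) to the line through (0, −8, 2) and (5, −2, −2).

√1001

A direction vector is d = (5, 6, −4).
AP = (26, −15, 10), and AP × d = (0, 154, 231).
|AP × d|² = 77077 and |d|² = 77, so the distance is √(77077/77) = √1001.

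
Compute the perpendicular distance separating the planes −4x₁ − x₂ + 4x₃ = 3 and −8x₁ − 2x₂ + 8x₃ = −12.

3√33/11

Divide the second equation by 2 to match normals: −4x₁ − x₂ + 4x₃ = -6.
Both planes have normal n = (−4, −1, 4), |n| = √33. Any point on the first plane is at distance |(-6) − 3|/|n| = 9/√33 from the second.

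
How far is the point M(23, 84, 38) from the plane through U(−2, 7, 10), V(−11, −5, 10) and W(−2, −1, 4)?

UV = (−9, −12, 0) and UW = (0, −8, −6), so a normal is n = UV × UW = (72, −54, 72).
d = |72·23 + (-54)·84 + 72·38 − 198| / √(5184 + 2916 + 5184) = |-342| / (18√41) = 19/√41.

19/√41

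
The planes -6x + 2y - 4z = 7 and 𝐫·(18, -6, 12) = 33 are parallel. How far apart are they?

9√14/14

Divide the second equation by -3 to match normals: -6x + 2y - 4z = -11.
With common normal n = (-6, 2, -4) (|n| = 2√14), the distance is |7 − (-11)|/|n| = 18/(2√14) = 9/√14.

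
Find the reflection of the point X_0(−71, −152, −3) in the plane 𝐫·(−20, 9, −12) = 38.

n = (−20, 9, −12), |n|² = 625, n·X_0 − 38 = 50, so t = 50/625 = 2/25.
Foot F = X_0 − (2/25)·n = (−347/5, −3818/25, −51/25); the reflection is 2F − X_0 = (−339/5, −3836/25, −27/25).

(-339/5, -3836/25, -27/25)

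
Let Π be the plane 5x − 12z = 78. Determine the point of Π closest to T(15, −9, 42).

n = (5, 0, −12), |n|² = 169, and n·T − 78 = -507.
t = -507/169 = -3, so the foot is T − t·n = (15, −9, 42) − (-3)·(5, 0, −12) = (30, −9, 6).

(30, -9, 6)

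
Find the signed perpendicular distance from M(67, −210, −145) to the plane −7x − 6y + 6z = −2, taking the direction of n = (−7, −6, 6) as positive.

-7

n·M − (-2) = -77.
|n| = 11, so the signed distance is -77/11 = -7.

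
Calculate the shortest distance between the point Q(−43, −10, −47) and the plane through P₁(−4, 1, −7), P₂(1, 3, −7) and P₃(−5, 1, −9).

P₁P₂ = (5, 2, 0) and P₁P₃ = (−1, 0, −2), so a normal is n = P₁P₂ × P₁P₃ = (−4, 10, 2).
Then n·(−43, −10, −47) − 12 = −34.
|n| = √(16 + 100 + 4) = 2√30, so the distance is |-34|/(2√30) = 17√30/30.

17/√30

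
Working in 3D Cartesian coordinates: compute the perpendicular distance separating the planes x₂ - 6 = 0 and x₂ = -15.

Both planes have normal n = (0, 1, 0), |n| = 1. Any point on the first plane is at distance |(-15) − 6|/|n| = 21/1 = 21 from the second.

21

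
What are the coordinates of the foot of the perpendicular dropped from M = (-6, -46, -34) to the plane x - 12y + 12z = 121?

(-103/17, -770/17, -590/17)

n = (1, -12, 12), |n|² = 289, and n·M − 121 = 17.
t = 17/289 = 1/17, so the foot is M − t·n = (-6, -46, -34) − (1/17)·(1, -12, 12) = (-103/17, -770/17, -590/17).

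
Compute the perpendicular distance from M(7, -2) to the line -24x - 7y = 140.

d = |(-24)·7 + (-7)·(-2) − 140| / √(576 + 49) = |-294|/25 = 294/25.

294/25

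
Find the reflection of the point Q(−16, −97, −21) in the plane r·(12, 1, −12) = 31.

(-176/17, -1641/17, -453/17)

With n = (12, 1, −12), the signed offset is (n·Q − 31)/|n|² = -68/289 = -4/17.
Q' = Q − 2t·n = (−16, −97, −21) − (-8/17)·(12, 1, −12) = (−176/17, −1641/17, −453/17).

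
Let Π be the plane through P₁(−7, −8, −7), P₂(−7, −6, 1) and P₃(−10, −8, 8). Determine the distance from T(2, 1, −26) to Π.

10/√42

P₁P₂ = (0, 2, 8) and P₁P₃ = (−3, 0, 15), so a normal is n = P₁P₂ × P₁P₃ = (30, −24, 6).
n = (30, −24, 6); n·P − (-60) = -60; |n| = 6√42; distance = 60/(6√42) = 10/√42.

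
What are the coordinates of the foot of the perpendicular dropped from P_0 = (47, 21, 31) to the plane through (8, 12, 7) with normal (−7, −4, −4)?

n = (−7, −4, −4), |n|² = 81, and n·P_0 − (-132) = -405.
t = -405/81 = -5, so the foot is P_0 − t·n = (47, 21, 31) − (-5)·(−7, −4, −4) = (12, 1, 11).

(12, 1, 11)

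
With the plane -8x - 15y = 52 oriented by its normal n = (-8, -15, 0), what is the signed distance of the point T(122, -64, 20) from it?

-4

n·T − 52 = -68.
|n| = 17, so the signed distance is -68/17 = -4.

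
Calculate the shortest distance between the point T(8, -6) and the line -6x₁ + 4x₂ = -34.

The normal to the line is n = (-6, 4) with |n| = 2√13.
|n·T − (-34)| = |-72 − (-34)| = 38, so the distance is 38/(2√13) = 19√13/13.

19√13/13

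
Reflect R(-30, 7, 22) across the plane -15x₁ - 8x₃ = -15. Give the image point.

n = (-15, 0, -8), |n|² = 289, n·R − (-15) = 289, so t = 289/289 = 1.
Foot F = R − 1·n = (-15, 7, 30); the reflection is 2F − R = (0, 7, 38).

(0, 7, 38)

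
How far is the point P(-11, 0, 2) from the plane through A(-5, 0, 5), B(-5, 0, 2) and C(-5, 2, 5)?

6

AB = (0, 0, -3) and AC = (0, 2, 0), so a normal is n = AB × AC = (6, 0, 0).
Then n·(-11, 0, 2) - (-30) = -36.
|n| = √(36 + 0 + 0) = 6, so the distance is |-36|/6 = 6.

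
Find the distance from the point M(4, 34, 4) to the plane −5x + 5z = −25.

d = |(-5)·4 + 5·4 − (-25)| / √(25 + 0 + 25) = |25| / (5√2) = 5/√2.

5√2/2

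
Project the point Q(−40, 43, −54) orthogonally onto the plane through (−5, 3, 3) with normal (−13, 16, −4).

(-1, -5, -42)

n = (−13, 16, −4), |n|² = 441, and n·Q − 101 = 1323.
t = 1323/441 = 3, so the foot is Q − t·n = (−40, 43, −54) − 3·(−13, 16, −4) = (−1, −5, −42).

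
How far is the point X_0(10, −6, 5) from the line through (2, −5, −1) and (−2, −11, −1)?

2√22

A direction vector is d = (−4, −6, 0).
AP = (8, −1, 6); AP·d = -26, |AP|² = 101, |d|² = 52.
distance² = |AP|² − (AP·d)²/|d|² = 101 − 676/52 = 88, so the distance is 2√22.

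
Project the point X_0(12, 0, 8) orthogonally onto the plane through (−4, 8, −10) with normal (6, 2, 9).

The perpendicular from X_0 has direction n = (6, 2, 9): r = (12, 0, 8) + t(6, 2, 9).
Substitute into the plane: n·(X_0 + tn) = -98 gives 144 + 121t = -98, so t = -2.
Foot = (12, 0, 8) + (-2)·(6, 2, 9) = (0, −4, −10).

(0, -4, -10)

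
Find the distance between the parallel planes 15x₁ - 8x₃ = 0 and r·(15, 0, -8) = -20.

20/17

Both planes have normal n = (15, 0, -8), |n| = 17. Any point on the first plane is at distance |(-20) − 0|/|n| = 20/17 from the second.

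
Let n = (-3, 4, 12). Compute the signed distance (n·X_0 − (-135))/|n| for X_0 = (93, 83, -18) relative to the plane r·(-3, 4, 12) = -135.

-28/13

n·X_0 − (-135) = -28.
|n| = 13, so the signed distance is -28/13.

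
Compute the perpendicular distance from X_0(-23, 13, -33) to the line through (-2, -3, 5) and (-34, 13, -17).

√377

A direction vector is d = (-32, 16, -22).
AP = (-21, 16, -38), and AP × d = (256, 754, 176).
|AP × d|² = 665028 and |d|² = 1764, so the distance is √(665028/1764) = √377.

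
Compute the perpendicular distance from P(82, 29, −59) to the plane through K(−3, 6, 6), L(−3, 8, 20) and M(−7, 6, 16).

9/5

KL = (0, 2, 14) and KM = (−4, 0, 10), so a normal is n = KL × KM = (20, −56, 8).
d = |20·82 + (-56)·29 + 8·(-59) − (-348)| / √(400 + 3136 + 64) = |-108| / 60 = 9/5.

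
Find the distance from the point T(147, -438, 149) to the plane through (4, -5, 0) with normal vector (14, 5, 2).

9

The plane has equation n·(r − (4, -5, 0)) = 0, i.e. n·r = 31.
d = |14·147 + 5·(-438) + 2·149 − 31| / √(196 + 25 + 4) = |135| / 15 = 9.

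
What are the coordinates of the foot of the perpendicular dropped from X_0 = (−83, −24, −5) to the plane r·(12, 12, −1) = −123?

(-35, 24, -9)

n = (12, 12, −1), |n|² = 289, and n·X_0 − (-123) = -1156.
t = -1156/289 = -4, so the foot is X_0 − t·n = (−83, −24, −5) − (-4)·(12, 12, −1) = (−35, 24, −9).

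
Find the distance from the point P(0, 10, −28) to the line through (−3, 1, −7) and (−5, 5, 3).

A direction vector is d = (−2, 4, 10).
AP = (3, 9, −21); AP·d = -180, |AP|² = 531, |d|² = 120.
distance² = |AP|² − (AP·d)²/|d|² = 531 − 32400/120 = 261, so the distance is 3√29.

3√29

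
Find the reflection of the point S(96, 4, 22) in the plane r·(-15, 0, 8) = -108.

With n = (-15, 0, 8), the signed offset is (n·S − (-108))/|n|² = -1156/289 = -4.
S' = S − 2t·n = (96, 4, 22) − (-8)·(-15, 0, 8) = (-24, 4, 86).

(-24, 4, 86)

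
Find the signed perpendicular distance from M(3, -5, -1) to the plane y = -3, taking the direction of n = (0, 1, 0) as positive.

-2

n·M − (-3) = -2.
|n| = 1, so the signed distance is -2/1 = -2.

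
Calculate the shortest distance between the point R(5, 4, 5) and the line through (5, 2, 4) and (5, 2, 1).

A direction vector is d = (0, 0, −3).
AP = (0, 2, 1), and AP × d = (−6, 0, 0).
|AP × d|² = 36 and |d|² = 9, so the distance is √(36/9) = √4 = 2.

2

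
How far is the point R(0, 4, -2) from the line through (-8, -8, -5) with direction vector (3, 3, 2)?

Direction vector d = (3, 3, 2).
AP = (8, 12, 3); AP·d = 66, |AP|² = 217, |d|² = 22.
distance² = |AP|² − (AP·d)²/|d|² = 217 − 4356/22 = 19, so the distance is √19.

√19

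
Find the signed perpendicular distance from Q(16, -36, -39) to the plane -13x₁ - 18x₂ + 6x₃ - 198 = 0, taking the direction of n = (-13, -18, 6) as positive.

n·Q − 198 = 8.
|n| = 23, so the signed distance is 8/23.

8/23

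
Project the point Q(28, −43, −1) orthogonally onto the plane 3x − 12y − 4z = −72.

(16, 5, 15)

The perpendicular from Q has direction n = (3, −12, −4): r = (28, −43, −1) + μ(3, −12, −4).
Substitute into the plane: n·(Q + μn) = -72 gives 604 + 169μ = -72, so μ = -4.
Foot = (28, −43, −1) + (-4)·(3, −12, −4) = (16, 5, 15).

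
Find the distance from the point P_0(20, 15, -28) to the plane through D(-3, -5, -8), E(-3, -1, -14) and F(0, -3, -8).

DE = (0, 4, -6) and DF = (3, 2, 0), so a normal is n = DE × DF = (12, -18, -12).
n = (12, -18, -12); n·P − 150 = 156; |n| = 6√17; distance = 156/(6√17) = 26√17/17.

26/√17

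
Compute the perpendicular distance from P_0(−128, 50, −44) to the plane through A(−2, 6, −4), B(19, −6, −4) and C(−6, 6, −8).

AB = (21, −12, 0) and AC = (−4, 0, −4), so a normal is n = AB × AC = (48, 84, −48).
Then n·(−128, 50, −44) − 600 = −432.
|n| = √(2304 + 7056 + 2304) = 108, so the distance is |-432|/108 = 4.

4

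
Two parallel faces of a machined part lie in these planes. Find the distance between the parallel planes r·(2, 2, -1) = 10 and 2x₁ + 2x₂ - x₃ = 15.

5/3

Both planes have normal n = (2, 2, -1), |n| = 3. Any point on the first plane is at distance |15 − 10|/|n| = 5/3 from the second.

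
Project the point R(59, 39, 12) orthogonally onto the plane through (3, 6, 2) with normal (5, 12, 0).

n = (5, 12, 0), |n|² = 169, and n·R − 87 = 676.
t = 676/169 = 4, so the foot is R − t·n = (59, 39, 12) − 4·(5, 12, 0) = (39, -9, 12).

(39, -9, 12)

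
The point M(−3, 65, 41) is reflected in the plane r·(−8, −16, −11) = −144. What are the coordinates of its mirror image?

With n = (−8, −16, −11), the signed offset is (n·M − (-144))/|n|² = -1323/441 = -3.
M' = M − 2t·n = (−3, 65, 41) − (-6)·(−8, −16, −11) = (−51, −31, −25).

(-51, -31, -25)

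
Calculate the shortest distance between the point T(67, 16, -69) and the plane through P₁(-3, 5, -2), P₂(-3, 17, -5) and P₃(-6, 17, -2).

23/√33

P₁P₂ = (0, 12, -3) and P₁P₃ = (-3, 12, 0), so a normal is n = P₁P₂ × P₁P₃ = (36, 9, 36).
d = |36·67 + 9·16 + 36·(-69) − (-135)| / √(1296 + 81 + 1296) = |207| / (9√33) = 23/√33.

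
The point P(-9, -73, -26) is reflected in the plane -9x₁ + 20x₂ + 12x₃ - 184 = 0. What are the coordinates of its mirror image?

With n = (-9, 20, 12), the signed offset is (n·P − 184)/|n|² = -1875/625 = -3.
P' = P − 2t·n = (-9, -73, -26) − (-6)·(-9, 20, 12) = (-63, 47, 46).

(-63, 47, 46)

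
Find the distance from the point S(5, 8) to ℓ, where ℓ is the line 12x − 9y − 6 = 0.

d = |12·5 + (-9)·8 − 6| / √(144 + 81) = |-18|/15 = 6/5.

6/5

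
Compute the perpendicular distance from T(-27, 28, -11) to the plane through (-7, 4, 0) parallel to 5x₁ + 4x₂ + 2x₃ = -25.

26/(3√5)

Parallel planes share the normal n = (5, 4, 2); since (-7, 4, 0) lies on the plane, its equation is 5x₁ + 4x₂ + 2x₃ = -19.
n = (5, 4, 2); n·P − (-19) = -26; |n| = 3√5; distance = 26/(3√5) = 26√5/15.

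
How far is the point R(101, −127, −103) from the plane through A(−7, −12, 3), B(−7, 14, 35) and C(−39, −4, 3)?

AB = (0, 26, 32) and AC = (−32, 8, 0), so a normal is n = AB × AC = (−256, −1024, 832).
n = (−256, −1024, 832); n·P − 16576 = 1920; |n| = 1344; distance = 1920/1344 = 10/7.

10/7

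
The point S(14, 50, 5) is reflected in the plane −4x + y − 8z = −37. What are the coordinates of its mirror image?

n = (−4, 1, −8), |n|² = 81, n·S − (-37) = -9, so t = -9/81 = -1/9.
Foot F = S − (-1/9)·n = (122/9, 451/9, 37/9); the reflection is 2F − S = (118/9, 452/9, 29/9).

(118/9, 452/9, 29/9)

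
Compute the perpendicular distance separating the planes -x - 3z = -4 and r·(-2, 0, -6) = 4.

Divide the second equation by 2 to match normals: -x - 3z = 2.
With common normal n = (-1, 0, -3) (|n| = √10), the distance is |(-4) − 2|/|n| = 6/√10 = 3√10/5.

3√10/5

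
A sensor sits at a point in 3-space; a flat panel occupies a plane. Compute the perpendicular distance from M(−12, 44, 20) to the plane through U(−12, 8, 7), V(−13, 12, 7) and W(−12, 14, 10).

UV = (−1, 4, 0) and UW = (0, 6, 3), so a normal is n = UV × UW = (12, 3, −6).
d = |12·(-12) + 3·44 + (-6)·20 − (-162)| / √(144 + 9 + 36) = |30| / (3√21) = 10√21/21.

10/√21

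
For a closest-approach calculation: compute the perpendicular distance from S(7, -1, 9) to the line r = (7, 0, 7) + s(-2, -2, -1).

Direction vector d = (-2, -2, -1).
AP = (0, -1, 2), and AP × d = (5, -4, -2).
|AP × d|² = 45 and |d|² = 9, so the distance is √(45/9) = √5.

√5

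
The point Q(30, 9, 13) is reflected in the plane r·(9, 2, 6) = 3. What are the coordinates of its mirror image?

(-24, -3, -23)

n = (9, 2, 6), |n|² = 121, n·Q − 3 = 363, so t = 363/121 = 3.
Foot F = Q − 3·n = (3, 3, −5); the reflection is 2F − Q = (−24, −3, −23).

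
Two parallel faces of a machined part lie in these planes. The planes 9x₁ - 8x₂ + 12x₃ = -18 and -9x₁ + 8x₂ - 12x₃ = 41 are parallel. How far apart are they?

23/17

Divide the second equation by -1 to match normals: 9x₁ - 8x₂ + 12x₃ = -41.
With common normal n = (9, -8, 12) (|n| = 17), the distance is |(-18) − (-41)|/|n| = 23/17.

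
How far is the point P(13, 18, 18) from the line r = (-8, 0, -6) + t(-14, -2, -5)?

Direction vector d = (-14, -2, -5).
AP = (21, 18, 24), and AP × d = (-42, -231, 210).
|AP × d|² = 99225 and |d|² = 225, so the distance is √(99225/225) = √441 = 21.

21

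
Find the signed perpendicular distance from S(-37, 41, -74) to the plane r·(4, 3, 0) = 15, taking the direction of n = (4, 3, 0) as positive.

n·S − 15 = -40.
|n| = 5, so the signed distance is -40/5 = -8.

-8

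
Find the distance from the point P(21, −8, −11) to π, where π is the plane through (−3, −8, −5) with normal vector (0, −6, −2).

3√10/5

The plane has equation n·(r − (−3, −8, −5)) = 0, i.e. n·r = 58.
Then n·(21, −8, −11) − 58 = 12.
|n| = √(0 + 36 + 4) = 2√10, so the distance is |12|/(2√10) = 6/√10.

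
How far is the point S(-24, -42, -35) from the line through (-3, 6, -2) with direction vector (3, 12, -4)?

Direction vector d = (3, 12, -4).
AP = (-21, -48, -33); AP·d = -507, |AP|² = 3834, |d|² = 169.
distance² = |AP|² − (AP·d)²/|d|² = 3834 − 257049/169 = 2313, so the distance is 3√257.

3√257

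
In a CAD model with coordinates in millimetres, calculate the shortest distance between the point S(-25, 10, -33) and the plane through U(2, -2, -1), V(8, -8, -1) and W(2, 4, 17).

UV = (6, -6, 0) and UW = (0, 6, 18), so a normal is n = UV × UW = (-108, -108, 36).
n = (-108, -108, 36); n·P − (-36) = 468; |n| = 36√19; distance = 468/(36√19) = 13/√19.

13/√19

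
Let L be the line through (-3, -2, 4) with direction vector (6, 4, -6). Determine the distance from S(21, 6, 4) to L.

Direction vector d = (6, 4, -6).
AP = (24, 8, 0); AP·d = 176, |AP|² = 640, |d|² = 88.
distance² = |AP|² − (AP·d)²/|d|² = 640 − 30976/88 = 288, so the distance is 12√2.

12√2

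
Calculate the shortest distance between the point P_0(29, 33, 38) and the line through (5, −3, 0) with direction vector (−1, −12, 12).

Direction vector d = (−1, −12, 12).
AP = (24, 36, 38), and AP × d = (888, −326, −252).
|AP × d|² = 958324 and |d|² = 289, so the distance is √(958324/289) = √3316 = 2√829.

2√829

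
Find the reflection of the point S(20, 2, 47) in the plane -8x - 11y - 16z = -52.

n = (-8, -11, -16), |n|² = 441, n·S − (-52) = -882, so t = -882/441 = -2.
Foot F = S − (-2)·n = (4, -20, 15); the reflection is 2F − S = (-12, -42, -17).

(-12, -42, -17)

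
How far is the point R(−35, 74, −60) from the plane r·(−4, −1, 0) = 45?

d = |(-4)·(-35) + (-1)·74 − 45| / √(16 + 1 + 0) = |21| / √17 = 21√17/17.

21/√17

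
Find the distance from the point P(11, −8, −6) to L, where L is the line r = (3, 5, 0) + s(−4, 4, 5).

Direction vector d = (−4, 4, 5).
AP = (8, −13, −6); AP·d = -114, |AP|² = 269, |d|² = 57.
distance² = |AP|² − (AP·d)²/|d|² = 269 − 12996/57 = 41, so the distance is √41.

√41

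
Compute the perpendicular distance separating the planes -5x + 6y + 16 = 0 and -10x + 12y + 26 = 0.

Divide the second equation by 2 to match normals: -5x + 6y = -13.
Both planes have normal n = (-5, 6, 0), |n| = √61. Any point on the first plane is at distance |(-13) − (-16)|/|n| = 3/√61 from the second.

3/√61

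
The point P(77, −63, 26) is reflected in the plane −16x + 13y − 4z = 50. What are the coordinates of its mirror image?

(-83, 67, -14)

n = (−16, 13, −4), |n|² = 441, n·P − 50 = -2205, so t = -2205/441 = -5.
Foot F = P − (-5)·n = (−3, 2, 6); the reflection is 2F − P = (−83, 67, −14).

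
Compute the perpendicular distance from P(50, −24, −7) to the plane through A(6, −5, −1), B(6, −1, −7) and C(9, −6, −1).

AB = (0, 4, −6) and AC = (3, −1, 0), so a normal is n = AB × AC = (−6, −18, −12).
d = |(-6)·50 + (-18)·(-24) + (-12)·(-7) − 66| / √(36 + 324 + 144) = |150| / (6√14) = 25/√14.

25√14/14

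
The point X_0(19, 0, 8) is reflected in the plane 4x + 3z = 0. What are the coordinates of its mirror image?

n = (4, 0, 3), |n|² = 25, n·X_0 − 0 = 100, so t = 100/25 = 4.
Foot F = X_0 − 4·n = (3, 0, −4); the reflection is 2F − X_0 = (−13, 0, −16).

(-13, 0, -16)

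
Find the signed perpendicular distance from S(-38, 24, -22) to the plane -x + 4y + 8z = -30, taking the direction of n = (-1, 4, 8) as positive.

n·S − (-30) = -12.
|n| = 9, so the signed distance is -12/9 = -4/3.

-4/3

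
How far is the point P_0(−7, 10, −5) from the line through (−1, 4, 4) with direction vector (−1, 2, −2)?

Direction vector d = (−1, 2, −2).
AP = (−6, 6, −9); AP·d = 36, |AP|² = 153, |d|² = 9.
distance² = |AP|² − (AP·d)²/|d|² = 153 − 1296/9 = 9, so the distance is 3.

3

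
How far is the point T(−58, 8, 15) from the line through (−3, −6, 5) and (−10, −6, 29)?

A direction vector is d = (−7, 0, 24).
AP = (−55, 14, 10); AP·d = 625, |AP|² = 3321, |d|² = 625.
distance² = |AP|² − (AP·d)²/|d|² = 3321 − 390625/625 = 2696, so the distance is 2√674.

2√674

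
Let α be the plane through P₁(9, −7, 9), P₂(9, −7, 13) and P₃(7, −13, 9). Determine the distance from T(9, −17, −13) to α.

P₁P₂ = (0, 0, 4) and P₁P₃ = (−2, −6, 0), so a normal is n = P₁P₂ × P₁P₃ = (24, −8, 0).
d = |24·9 + (-8)·(-17) − 272| / √(576 + 64 + 0) = |80| / (8√10) = √10.

√10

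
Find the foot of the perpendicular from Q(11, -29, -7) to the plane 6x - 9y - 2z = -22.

(-7, -2, -1)

The perpendicular from Q has direction n = (6, -9, -2): r = (11, -29, -7) + μ(6, -9, -2).
Substitute into the plane: n·(Q + μn) = -22 gives 341 + 121μ = -22, so μ = -3.
Foot = (11, -29, -7) + (-3)·(6, -9, -2) = (-7, -2, -1).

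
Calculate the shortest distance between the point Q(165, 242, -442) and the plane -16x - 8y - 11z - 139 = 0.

n = (-16, -8, -11); n·P − 139 = 147; |n| = 21; distance = 147/21 = 7.

7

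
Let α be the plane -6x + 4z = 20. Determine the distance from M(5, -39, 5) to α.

15/√13

Normal vector n = (-6, 0, 4), and n·(5, -39, 5) - 20 = -30.
|n| = √(36 + 0 + 16) = 2√13, so the distance is |-30|/(2√13) = 15/√13.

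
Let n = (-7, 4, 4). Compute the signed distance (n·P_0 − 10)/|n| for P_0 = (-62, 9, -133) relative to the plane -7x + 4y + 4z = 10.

n·P_0 − 10 = -72.
|n| = 9, so the signed distance is -72/9 = -8.

-8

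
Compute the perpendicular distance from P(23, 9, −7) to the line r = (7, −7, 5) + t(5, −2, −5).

Direction vector d = (5, −2, −5).
AP = (16, 16, −12); AP·d = 108, |AP|² = 656, |d|² = 54.
distance² = |AP|² − (AP·d)²/|d|² = 656 − 11664/54 = 440, so the distance is 2√110.

2√110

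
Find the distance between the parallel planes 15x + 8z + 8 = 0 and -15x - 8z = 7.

Divide the second equation by -1 to match normals: 15x + 8z = -7.
Both planes have normal n = (15, 0, 8), |n| = 17. Any point on the first plane is at distance |(-7) − (-8)|/|n| = 1/17 from the second.

1/17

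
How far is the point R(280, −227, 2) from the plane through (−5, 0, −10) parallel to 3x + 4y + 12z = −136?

Parallel planes share the normal n = (3, 4, 12); since (−5, 0, −10) lies on the plane, its equation is 3x + 4y + 12z = -135.
d = |3·280 + 4·(-227) + 12·2 − (-135)| / √(9 + 16 + 144) = |91| / 13 = 7.

7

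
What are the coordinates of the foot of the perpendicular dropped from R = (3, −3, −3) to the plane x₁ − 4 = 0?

The perpendicular from R has direction n = (1, 0, 0): r = (3, −3, −3) + t(1, 0, 0).
Substitute into the plane: n·(R + tn) = 4 gives 3 + 1t = 4, so t = 1.
Foot = (3, −3, −3) + 1·(1, 0, 0) = (4, −3, −3).

(4, -3, -3)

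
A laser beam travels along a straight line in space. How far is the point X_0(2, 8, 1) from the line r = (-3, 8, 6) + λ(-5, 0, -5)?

Direction vector d = (-5, 0, -5).
AP = (5, 0, -5); AP·d = 0, |AP|² = 50, |d|² = 50.
distance² = |AP|² − (AP·d)²/|d|² = 50 − 0/50 = 50, so the distance is 5√2.

5√2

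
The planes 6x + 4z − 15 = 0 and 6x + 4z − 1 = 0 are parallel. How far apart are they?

7√13/13

With common normal n = (6, 0, 4) (|n| = 2√13), the distance is |15 − 1|/|n| = 14/(2√13) = 7√13/13.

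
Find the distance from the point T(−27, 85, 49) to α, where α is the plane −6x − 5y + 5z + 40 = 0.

22/√86

d = |(-6)·(-27) + (-5)·85 + 5·49 − (-40)| / √(36 + 25 + 25) = |22| / √86 = 11√86/43.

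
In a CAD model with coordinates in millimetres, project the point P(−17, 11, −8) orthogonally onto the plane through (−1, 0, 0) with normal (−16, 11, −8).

The perpendicular from P has direction n = (−16, 11, −8): r = (−17, 11, −8) + μ(−16, 11, −8).
Substitute into the plane: n·(P + μn) = 16 gives 457 + 441μ = 16, so μ = -1.
Foot = (−17, 11, −8) + (-1)·(−16, 11, −8) = (−1, 0, 0).

(-1, 0, 0)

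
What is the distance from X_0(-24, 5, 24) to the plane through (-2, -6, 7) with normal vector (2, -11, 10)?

The plane has equation n·(r − (-2, -6, 7)) = 0, i.e. n·r = 132.
n = (2, -11, 10); n·P − 132 = 5; |n| = 15; distance = 5/15 = 1/3.

1/3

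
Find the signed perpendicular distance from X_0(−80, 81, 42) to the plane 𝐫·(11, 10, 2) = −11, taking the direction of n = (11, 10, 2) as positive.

5/3

n·X_0 − (-11) = 25.
|n| = 15, so the signed distance is 25/15 = 5/3.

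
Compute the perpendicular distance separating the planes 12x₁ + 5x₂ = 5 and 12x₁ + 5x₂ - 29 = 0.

24/13

Both planes have normal n = (12, 5, 0), |n| = 13. Any point on the first plane is at distance |29 − 5|/|n| = 24/13 from the second.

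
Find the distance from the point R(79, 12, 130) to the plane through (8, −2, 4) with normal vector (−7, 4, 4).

7

The plane has equation n·(r − (8, −2, 4)) = 0, i.e. n·r = -48.
Then n·(79, 12, 130) − (−48) = 63.
|n| = √(49 + 16 + 16) = 9, so the distance is |63|/9 = 7.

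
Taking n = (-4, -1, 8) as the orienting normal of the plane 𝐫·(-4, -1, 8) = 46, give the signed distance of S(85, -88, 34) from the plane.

n·S − 46 = -26.
|n| = 9, so the signed distance is -26/9.

-26/9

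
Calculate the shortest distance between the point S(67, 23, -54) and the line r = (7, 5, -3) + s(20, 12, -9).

Direction vector d = (20, 12, -9).
AP = (60, 18, -51); AP·d = 1875, |AP|² = 6525, |d|² = 625.
distance² = |AP|² − (AP·d)²/|d|² = 6525 − 3515625/625 = 900, so the distance is 30.

30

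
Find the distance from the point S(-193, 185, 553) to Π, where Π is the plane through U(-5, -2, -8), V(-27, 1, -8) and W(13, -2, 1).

UV = (-22, 3, 0) and UW = (18, 0, 9), so a normal is n = UV × UW = (27, 198, -54).
Then n·(-193, 185, 553) - (-99) = 1656.
|n| = √(729 + 39204 + 2916) = 207, so the distance is |1656|/207 = 8.

8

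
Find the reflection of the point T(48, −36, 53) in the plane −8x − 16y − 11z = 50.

(32, -68, 31)

With n = (−8, −16, −11), the signed offset is (n·T − 50)/|n|² = -441/441 = -1.
T' = T − 2t·n = (48, −36, 53) − (-2)·(−8, −16, −11) = (32, −68, 31).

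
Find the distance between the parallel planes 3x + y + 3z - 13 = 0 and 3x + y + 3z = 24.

With common normal n = (3, 1, 3) (|n| = √19), the distance is |13 − 24|/|n| = 11/√19.

11√19/19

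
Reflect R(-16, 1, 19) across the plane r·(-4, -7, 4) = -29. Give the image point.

With n = (-4, -7, 4), the signed offset is (n·R − (-29))/|n|² = 162/81 = 2.
R' = R − 2t·n = (-16, 1, 19) − 4·(-4, -7, 4) = (0, 29, 3).

(0, 29, 3)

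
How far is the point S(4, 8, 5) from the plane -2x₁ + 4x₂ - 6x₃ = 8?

Normal vector n = (-2, 4, -6), and n·(4, 8, 5) - 8 = -14.
|n| = √(4 + 16 + 36) = 2√14, so the distance is |-14|/(2√14) = √14/2.

√14/2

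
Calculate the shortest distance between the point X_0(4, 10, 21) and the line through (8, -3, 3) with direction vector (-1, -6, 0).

Direction vector d = (-1, -6, 0).
AP = (-4, 13, 18); AP·d = -74, |AP|² = 509, |d|² = 37.
distance² = |AP|² − (AP·d)²/|d|² = 509 − 5476/37 = 361, so the distance is 19.

19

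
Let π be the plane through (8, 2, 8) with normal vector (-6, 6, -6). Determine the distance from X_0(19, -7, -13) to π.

√3/3

The plane has equation n·(r − (8, 2, 8)) = 0, i.e. n·r = -84.
n = (-6, 6, -6); n·P − (-84) = 6; |n| = 6√3; distance = 6/(6√3) = 1/√3.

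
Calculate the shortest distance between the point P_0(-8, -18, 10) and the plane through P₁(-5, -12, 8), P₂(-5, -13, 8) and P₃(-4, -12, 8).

P₁P₂ = (0, -1, 0) and P₁P₃ = (1, 0, 0), so a normal is n = P₁P₂ × P₁P₃ = (0, 0, 1).
Then n·(-8, -18, 10) - 8 = 2.
|n| = √(0 + 0 + 1) = 1, so the distance is |2|/1 = 2.

2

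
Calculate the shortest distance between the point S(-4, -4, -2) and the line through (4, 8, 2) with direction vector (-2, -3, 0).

Direction vector d = (-2, -3, 0).
AP = (-8, -12, -4); AP·d = 52, |AP|² = 224, |d|² = 13.
distance² = |AP|² − (AP·d)²/|d|² = 224 − 2704/13 = 16, so the distance is 4.

4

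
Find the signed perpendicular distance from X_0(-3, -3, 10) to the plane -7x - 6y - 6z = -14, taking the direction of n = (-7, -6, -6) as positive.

-7/11

n·X_0 − (-14) = -7.
|n| = 11, so the signed distance is -7/11.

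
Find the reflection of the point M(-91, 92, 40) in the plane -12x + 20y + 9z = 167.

With n = (-12, 20, 9), the signed offset is (n·M − 167)/|n|² = 3125/625 = 5.
M' = M − 2t·n = (-91, 92, 40) − 10·(-12, 20, 9) = (29, -108, -50).

(29, -108, -50)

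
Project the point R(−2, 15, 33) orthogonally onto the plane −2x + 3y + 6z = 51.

(6, 3, 9)

The perpendicular from R has direction n = (−2, 3, 6): r = (−2, 15, 33) + λ(−2, 3, 6).
Substitute into the plane: n·(R + λn) = 51 gives 247 + 49λ = 51, so λ = -4.
Foot = (−2, 15, 33) + (-4)·(−2, 3, 6) = (6, 3, 9).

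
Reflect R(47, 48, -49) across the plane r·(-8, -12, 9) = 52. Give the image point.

n = (-8, -12, 9), |n|² = 289, n·R − 52 = -1445, so t = -1445/289 = -5.
Foot F = R − (-5)·n = (7, -12, -4); the reflection is 2F − R = (-33, -72, 41).

(-33, -72, 41)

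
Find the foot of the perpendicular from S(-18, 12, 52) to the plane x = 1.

(1, 12, 52)

The perpendicular from S has direction n = (1, 0, 0): r = (-18, 12, 52) + μ(1, 0, 0).
Substitute into the plane: n·(S + μn) = 1 gives -18 + 1μ = 1, so μ = 19.
Foot = (-18, 12, 52) + 19·(1, 0, 0) = (1, 12, 52).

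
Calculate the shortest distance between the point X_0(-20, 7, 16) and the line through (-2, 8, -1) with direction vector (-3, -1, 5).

Direction vector d = (-3, -1, 5).
AP = (-18, -1, 17); AP·d = 140, |AP|² = 614, |d|² = 35.
distance² = |AP|² − (AP·d)²/|d|² = 614 − 19600/35 = 54, so the distance is 3√6.

3√6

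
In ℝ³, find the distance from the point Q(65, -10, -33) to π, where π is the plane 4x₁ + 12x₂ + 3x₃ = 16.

n = (4, 12, 3); n·P − 16 = 25; |n| = 13; distance = 25/13.

25/13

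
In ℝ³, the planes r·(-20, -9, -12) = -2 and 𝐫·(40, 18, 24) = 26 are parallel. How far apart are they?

Divide the second equation by -2 to match normals: -20x - 9y - 12z = -13.
With common normal n = (-20, -9, -12) (|n| = 25), the distance is |(-2) − (-13)|/|n| = 11/25.

11/25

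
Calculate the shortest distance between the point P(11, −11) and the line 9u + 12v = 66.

33/5

d = |9·11 + 12·(-11) − 66| / √(81 + 144) = |-99|/15 = 33/5.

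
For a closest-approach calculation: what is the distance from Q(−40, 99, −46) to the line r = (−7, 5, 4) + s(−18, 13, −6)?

Direction vector d = (−18, 13, −6).
AP = (−33, 94, −50); AP·d = 2116, |AP|² = 12425, |d|² = 529.
distance² = |AP|² − (AP·d)²/|d|² = 12425 − 4477456/529 = 3961, so the distance is √3961.

√3961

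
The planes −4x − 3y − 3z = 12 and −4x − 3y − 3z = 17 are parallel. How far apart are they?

5√34/34

With common normal n = (−4, −3, −3) (|n| = √34), the distance is |12 − 17|/|n| = 5/√34 = 5√34/34.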